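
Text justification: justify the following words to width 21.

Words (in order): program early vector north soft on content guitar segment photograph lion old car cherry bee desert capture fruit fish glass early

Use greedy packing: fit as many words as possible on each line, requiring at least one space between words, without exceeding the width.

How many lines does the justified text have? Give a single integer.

Answer: 7

Derivation:
Line 1: ['program', 'early', 'vector'] (min_width=20, slack=1)
Line 2: ['north', 'soft', 'on', 'content'] (min_width=21, slack=0)
Line 3: ['guitar', 'segment'] (min_width=14, slack=7)
Line 4: ['photograph', 'lion', 'old'] (min_width=19, slack=2)
Line 5: ['car', 'cherry', 'bee', 'desert'] (min_width=21, slack=0)
Line 6: ['capture', 'fruit', 'fish'] (min_width=18, slack=3)
Line 7: ['glass', 'early'] (min_width=11, slack=10)
Total lines: 7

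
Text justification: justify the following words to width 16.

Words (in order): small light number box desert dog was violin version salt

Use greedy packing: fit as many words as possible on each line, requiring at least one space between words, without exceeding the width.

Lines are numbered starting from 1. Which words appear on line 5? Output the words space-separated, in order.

Answer: salt

Derivation:
Line 1: ['small', 'light'] (min_width=11, slack=5)
Line 2: ['number', 'box'] (min_width=10, slack=6)
Line 3: ['desert', 'dog', 'was'] (min_width=14, slack=2)
Line 4: ['violin', 'version'] (min_width=14, slack=2)
Line 5: ['salt'] (min_width=4, slack=12)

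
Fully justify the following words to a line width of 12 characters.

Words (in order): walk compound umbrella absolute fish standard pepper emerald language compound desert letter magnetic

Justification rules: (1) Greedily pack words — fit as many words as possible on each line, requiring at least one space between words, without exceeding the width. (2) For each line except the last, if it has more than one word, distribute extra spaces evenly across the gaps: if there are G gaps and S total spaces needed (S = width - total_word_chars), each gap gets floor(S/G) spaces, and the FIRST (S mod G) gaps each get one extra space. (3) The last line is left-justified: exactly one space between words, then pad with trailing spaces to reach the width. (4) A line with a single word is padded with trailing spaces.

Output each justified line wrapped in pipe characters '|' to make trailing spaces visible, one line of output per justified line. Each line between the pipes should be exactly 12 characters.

Answer: |walk        |
|compound    |
|umbrella    |
|absolute    |
|fish        |
|standard    |
|pepper      |
|emerald     |
|language    |
|compound    |
|desert      |
|letter      |
|magnetic    |

Derivation:
Line 1: ['walk'] (min_width=4, slack=8)
Line 2: ['compound'] (min_width=8, slack=4)
Line 3: ['umbrella'] (min_width=8, slack=4)
Line 4: ['absolute'] (min_width=8, slack=4)
Line 5: ['fish'] (min_width=4, slack=8)
Line 6: ['standard'] (min_width=8, slack=4)
Line 7: ['pepper'] (min_width=6, slack=6)
Line 8: ['emerald'] (min_width=7, slack=5)
Line 9: ['language'] (min_width=8, slack=4)
Line 10: ['compound'] (min_width=8, slack=4)
Line 11: ['desert'] (min_width=6, slack=6)
Line 12: ['letter'] (min_width=6, slack=6)
Line 13: ['magnetic'] (min_width=8, slack=4)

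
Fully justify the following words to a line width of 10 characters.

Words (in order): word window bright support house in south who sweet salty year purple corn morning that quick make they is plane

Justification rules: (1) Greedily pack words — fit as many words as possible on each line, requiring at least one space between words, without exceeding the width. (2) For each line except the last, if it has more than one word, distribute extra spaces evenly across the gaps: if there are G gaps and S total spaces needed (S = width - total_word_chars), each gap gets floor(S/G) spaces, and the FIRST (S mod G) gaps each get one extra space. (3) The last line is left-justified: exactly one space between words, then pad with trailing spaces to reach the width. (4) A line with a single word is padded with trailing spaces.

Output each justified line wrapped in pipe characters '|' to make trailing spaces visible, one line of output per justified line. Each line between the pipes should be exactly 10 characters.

Answer: |word      |
|window    |
|bright    |
|support   |
|house   in|
|south  who|
|sweet     |
|salty year|
|purple    |
|corn      |
|morning   |
|that quick|
|make  they|
|is plane  |

Derivation:
Line 1: ['word'] (min_width=4, slack=6)
Line 2: ['window'] (min_width=6, slack=4)
Line 3: ['bright'] (min_width=6, slack=4)
Line 4: ['support'] (min_width=7, slack=3)
Line 5: ['house', 'in'] (min_width=8, slack=2)
Line 6: ['south', 'who'] (min_width=9, slack=1)
Line 7: ['sweet'] (min_width=5, slack=5)
Line 8: ['salty', 'year'] (min_width=10, slack=0)
Line 9: ['purple'] (min_width=6, slack=4)
Line 10: ['corn'] (min_width=4, slack=6)
Line 11: ['morning'] (min_width=7, slack=3)
Line 12: ['that', 'quick'] (min_width=10, slack=0)
Line 13: ['make', 'they'] (min_width=9, slack=1)
Line 14: ['is', 'plane'] (min_width=8, slack=2)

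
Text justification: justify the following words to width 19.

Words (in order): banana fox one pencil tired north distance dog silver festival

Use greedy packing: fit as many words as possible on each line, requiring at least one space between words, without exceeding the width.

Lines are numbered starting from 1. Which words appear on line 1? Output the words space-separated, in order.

Answer: banana fox one

Derivation:
Line 1: ['banana', 'fox', 'one'] (min_width=14, slack=5)
Line 2: ['pencil', 'tired', 'north'] (min_width=18, slack=1)
Line 3: ['distance', 'dog', 'silver'] (min_width=19, slack=0)
Line 4: ['festival'] (min_width=8, slack=11)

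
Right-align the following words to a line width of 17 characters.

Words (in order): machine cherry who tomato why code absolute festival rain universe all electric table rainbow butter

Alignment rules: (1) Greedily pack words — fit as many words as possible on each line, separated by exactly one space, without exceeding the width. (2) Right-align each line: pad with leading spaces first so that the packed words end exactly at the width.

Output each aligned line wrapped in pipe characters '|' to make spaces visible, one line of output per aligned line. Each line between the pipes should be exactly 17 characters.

Line 1: ['machine', 'cherry'] (min_width=14, slack=3)
Line 2: ['who', 'tomato', 'why'] (min_width=14, slack=3)
Line 3: ['code', 'absolute'] (min_width=13, slack=4)
Line 4: ['festival', 'rain'] (min_width=13, slack=4)
Line 5: ['universe', 'all'] (min_width=12, slack=5)
Line 6: ['electric', 'table'] (min_width=14, slack=3)
Line 7: ['rainbow', 'butter'] (min_width=14, slack=3)

Answer: |   machine cherry|
|   who tomato why|
|    code absolute|
|    festival rain|
|     universe all|
|   electric table|
|   rainbow butter|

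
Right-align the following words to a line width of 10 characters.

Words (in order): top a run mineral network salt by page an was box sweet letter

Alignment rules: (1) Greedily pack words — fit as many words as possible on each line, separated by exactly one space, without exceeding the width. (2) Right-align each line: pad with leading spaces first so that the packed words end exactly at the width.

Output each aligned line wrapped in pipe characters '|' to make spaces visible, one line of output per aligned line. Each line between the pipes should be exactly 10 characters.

Answer: | top a run|
|   mineral|
|   network|
|   salt by|
|   page an|
|   was box|
|     sweet|
|    letter|

Derivation:
Line 1: ['top', 'a', 'run'] (min_width=9, slack=1)
Line 2: ['mineral'] (min_width=7, slack=3)
Line 3: ['network'] (min_width=7, slack=3)
Line 4: ['salt', 'by'] (min_width=7, slack=3)
Line 5: ['page', 'an'] (min_width=7, slack=3)
Line 6: ['was', 'box'] (min_width=7, slack=3)
Line 7: ['sweet'] (min_width=5, slack=5)
Line 8: ['letter'] (min_width=6, slack=4)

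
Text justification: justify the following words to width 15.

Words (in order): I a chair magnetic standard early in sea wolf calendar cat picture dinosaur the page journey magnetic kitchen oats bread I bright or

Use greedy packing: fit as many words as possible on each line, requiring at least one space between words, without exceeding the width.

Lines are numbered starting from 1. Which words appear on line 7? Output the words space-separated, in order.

Line 1: ['I', 'a', 'chair'] (min_width=9, slack=6)
Line 2: ['magnetic'] (min_width=8, slack=7)
Line 3: ['standard', 'early'] (min_width=14, slack=1)
Line 4: ['in', 'sea', 'wolf'] (min_width=11, slack=4)
Line 5: ['calendar', 'cat'] (min_width=12, slack=3)
Line 6: ['picture'] (min_width=7, slack=8)
Line 7: ['dinosaur', 'the'] (min_width=12, slack=3)
Line 8: ['page', 'journey'] (min_width=12, slack=3)
Line 9: ['magnetic'] (min_width=8, slack=7)
Line 10: ['kitchen', 'oats'] (min_width=12, slack=3)
Line 11: ['bread', 'I', 'bright'] (min_width=14, slack=1)
Line 12: ['or'] (min_width=2, slack=13)

Answer: dinosaur the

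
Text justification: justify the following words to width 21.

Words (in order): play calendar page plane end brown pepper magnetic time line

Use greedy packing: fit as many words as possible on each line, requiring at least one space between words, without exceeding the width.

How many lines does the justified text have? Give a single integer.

Line 1: ['play', 'calendar', 'page'] (min_width=18, slack=3)
Line 2: ['plane', 'end', 'brown'] (min_width=15, slack=6)
Line 3: ['pepper', 'magnetic', 'time'] (min_width=20, slack=1)
Line 4: ['line'] (min_width=4, slack=17)
Total lines: 4

Answer: 4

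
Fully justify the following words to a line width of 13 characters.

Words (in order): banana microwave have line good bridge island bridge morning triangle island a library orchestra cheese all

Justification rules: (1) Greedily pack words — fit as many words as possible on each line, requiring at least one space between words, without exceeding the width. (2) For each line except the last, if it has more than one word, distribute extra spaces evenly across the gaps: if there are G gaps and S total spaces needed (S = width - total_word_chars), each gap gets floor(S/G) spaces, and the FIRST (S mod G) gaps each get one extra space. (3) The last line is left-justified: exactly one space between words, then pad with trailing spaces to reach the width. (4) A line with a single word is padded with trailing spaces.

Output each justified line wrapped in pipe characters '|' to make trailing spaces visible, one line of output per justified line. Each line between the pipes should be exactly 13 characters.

Line 1: ['banana'] (min_width=6, slack=7)
Line 2: ['microwave'] (min_width=9, slack=4)
Line 3: ['have', 'line'] (min_width=9, slack=4)
Line 4: ['good', 'bridge'] (min_width=11, slack=2)
Line 5: ['island', 'bridge'] (min_width=13, slack=0)
Line 6: ['morning'] (min_width=7, slack=6)
Line 7: ['triangle'] (min_width=8, slack=5)
Line 8: ['island', 'a'] (min_width=8, slack=5)
Line 9: ['library'] (min_width=7, slack=6)
Line 10: ['orchestra'] (min_width=9, slack=4)
Line 11: ['cheese', 'all'] (min_width=10, slack=3)

Answer: |banana       |
|microwave    |
|have     line|
|good   bridge|
|island bridge|
|morning      |
|triangle     |
|island      a|
|library      |
|orchestra    |
|cheese all   |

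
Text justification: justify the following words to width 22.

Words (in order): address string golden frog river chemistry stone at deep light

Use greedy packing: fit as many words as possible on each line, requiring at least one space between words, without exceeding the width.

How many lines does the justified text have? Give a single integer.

Line 1: ['address', 'string', 'golden'] (min_width=21, slack=1)
Line 2: ['frog', 'river', 'chemistry'] (min_width=20, slack=2)
Line 3: ['stone', 'at', 'deep', 'light'] (min_width=19, slack=3)
Total lines: 3

Answer: 3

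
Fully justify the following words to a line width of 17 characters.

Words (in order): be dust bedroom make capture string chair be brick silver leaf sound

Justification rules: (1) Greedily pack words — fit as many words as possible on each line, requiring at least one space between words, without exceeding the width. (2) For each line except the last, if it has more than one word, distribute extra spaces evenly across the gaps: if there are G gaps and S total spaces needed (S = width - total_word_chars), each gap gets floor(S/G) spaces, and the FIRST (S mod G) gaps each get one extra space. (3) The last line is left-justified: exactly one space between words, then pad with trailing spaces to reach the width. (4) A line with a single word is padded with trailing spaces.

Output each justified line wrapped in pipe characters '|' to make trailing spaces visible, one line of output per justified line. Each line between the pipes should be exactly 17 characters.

Answer: |be  dust  bedroom|
|make      capture|
|string  chair  be|
|brick silver leaf|
|sound            |

Derivation:
Line 1: ['be', 'dust', 'bedroom'] (min_width=15, slack=2)
Line 2: ['make', 'capture'] (min_width=12, slack=5)
Line 3: ['string', 'chair', 'be'] (min_width=15, slack=2)
Line 4: ['brick', 'silver', 'leaf'] (min_width=17, slack=0)
Line 5: ['sound'] (min_width=5, slack=12)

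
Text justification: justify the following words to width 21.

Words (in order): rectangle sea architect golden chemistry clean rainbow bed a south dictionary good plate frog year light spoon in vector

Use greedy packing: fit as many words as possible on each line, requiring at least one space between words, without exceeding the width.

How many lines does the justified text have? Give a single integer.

Answer: 7

Derivation:
Line 1: ['rectangle', 'sea'] (min_width=13, slack=8)
Line 2: ['architect', 'golden'] (min_width=16, slack=5)
Line 3: ['chemistry', 'clean'] (min_width=15, slack=6)
Line 4: ['rainbow', 'bed', 'a', 'south'] (min_width=19, slack=2)
Line 5: ['dictionary', 'good', 'plate'] (min_width=21, slack=0)
Line 6: ['frog', 'year', 'light', 'spoon'] (min_width=21, slack=0)
Line 7: ['in', 'vector'] (min_width=9, slack=12)
Total lines: 7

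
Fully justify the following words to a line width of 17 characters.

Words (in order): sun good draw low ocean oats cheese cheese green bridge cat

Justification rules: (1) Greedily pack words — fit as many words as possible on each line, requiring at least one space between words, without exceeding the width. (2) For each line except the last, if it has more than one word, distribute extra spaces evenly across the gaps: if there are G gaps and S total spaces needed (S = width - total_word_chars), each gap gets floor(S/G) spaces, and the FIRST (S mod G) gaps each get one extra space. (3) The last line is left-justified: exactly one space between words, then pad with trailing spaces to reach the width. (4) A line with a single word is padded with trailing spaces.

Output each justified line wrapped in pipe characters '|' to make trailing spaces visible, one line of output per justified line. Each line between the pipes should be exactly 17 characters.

Line 1: ['sun', 'good', 'draw', 'low'] (min_width=17, slack=0)
Line 2: ['ocean', 'oats', 'cheese'] (min_width=17, slack=0)
Line 3: ['cheese', 'green'] (min_width=12, slack=5)
Line 4: ['bridge', 'cat'] (min_width=10, slack=7)

Answer: |sun good draw low|
|ocean oats cheese|
|cheese      green|
|bridge cat       |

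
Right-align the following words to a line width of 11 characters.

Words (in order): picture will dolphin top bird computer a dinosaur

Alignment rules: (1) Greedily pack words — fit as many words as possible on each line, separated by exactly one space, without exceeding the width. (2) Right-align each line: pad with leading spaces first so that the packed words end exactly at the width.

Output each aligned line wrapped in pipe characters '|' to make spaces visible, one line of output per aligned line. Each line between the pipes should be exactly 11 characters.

Answer: |    picture|
|       will|
|dolphin top|
|       bird|
| computer a|
|   dinosaur|

Derivation:
Line 1: ['picture'] (min_width=7, slack=4)
Line 2: ['will'] (min_width=4, slack=7)
Line 3: ['dolphin', 'top'] (min_width=11, slack=0)
Line 4: ['bird'] (min_width=4, slack=7)
Line 5: ['computer', 'a'] (min_width=10, slack=1)
Line 6: ['dinosaur'] (min_width=8, slack=3)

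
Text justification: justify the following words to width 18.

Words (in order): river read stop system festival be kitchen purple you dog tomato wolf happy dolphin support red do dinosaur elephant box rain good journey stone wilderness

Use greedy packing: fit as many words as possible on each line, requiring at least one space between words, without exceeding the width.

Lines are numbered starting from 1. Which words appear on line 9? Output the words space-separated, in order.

Line 1: ['river', 'read', 'stop'] (min_width=15, slack=3)
Line 2: ['system', 'festival', 'be'] (min_width=18, slack=0)
Line 3: ['kitchen', 'purple', 'you'] (min_width=18, slack=0)
Line 4: ['dog', 'tomato', 'wolf'] (min_width=15, slack=3)
Line 5: ['happy', 'dolphin'] (min_width=13, slack=5)
Line 6: ['support', 'red', 'do'] (min_width=14, slack=4)
Line 7: ['dinosaur', 'elephant'] (min_width=17, slack=1)
Line 8: ['box', 'rain', 'good'] (min_width=13, slack=5)
Line 9: ['journey', 'stone'] (min_width=13, slack=5)
Line 10: ['wilderness'] (min_width=10, slack=8)

Answer: journey stone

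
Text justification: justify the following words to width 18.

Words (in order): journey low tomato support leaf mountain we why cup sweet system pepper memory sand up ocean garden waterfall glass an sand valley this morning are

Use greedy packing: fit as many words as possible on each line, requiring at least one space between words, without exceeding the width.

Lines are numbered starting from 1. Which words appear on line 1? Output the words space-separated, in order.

Line 1: ['journey', 'low', 'tomato'] (min_width=18, slack=0)
Line 2: ['support', 'leaf'] (min_width=12, slack=6)
Line 3: ['mountain', 'we', 'why'] (min_width=15, slack=3)
Line 4: ['cup', 'sweet', 'system'] (min_width=16, slack=2)
Line 5: ['pepper', 'memory', 'sand'] (min_width=18, slack=0)
Line 6: ['up', 'ocean', 'garden'] (min_width=15, slack=3)
Line 7: ['waterfall', 'glass', 'an'] (min_width=18, slack=0)
Line 8: ['sand', 'valley', 'this'] (min_width=16, slack=2)
Line 9: ['morning', 'are'] (min_width=11, slack=7)

Answer: journey low tomato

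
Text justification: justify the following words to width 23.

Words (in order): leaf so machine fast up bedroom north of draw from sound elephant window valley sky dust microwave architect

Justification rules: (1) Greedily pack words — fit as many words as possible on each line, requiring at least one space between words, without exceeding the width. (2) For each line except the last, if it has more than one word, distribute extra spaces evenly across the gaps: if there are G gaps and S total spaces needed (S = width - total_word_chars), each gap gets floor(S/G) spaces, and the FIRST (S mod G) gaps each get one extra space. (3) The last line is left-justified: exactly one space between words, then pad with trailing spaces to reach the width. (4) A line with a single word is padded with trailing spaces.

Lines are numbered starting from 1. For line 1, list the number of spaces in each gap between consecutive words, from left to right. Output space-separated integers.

Line 1: ['leaf', 'so', 'machine', 'fast', 'up'] (min_width=23, slack=0)
Line 2: ['bedroom', 'north', 'of', 'draw'] (min_width=21, slack=2)
Line 3: ['from', 'sound', 'elephant'] (min_width=19, slack=4)
Line 4: ['window', 'valley', 'sky', 'dust'] (min_width=22, slack=1)
Line 5: ['microwave', 'architect'] (min_width=19, slack=4)

Answer: 1 1 1 1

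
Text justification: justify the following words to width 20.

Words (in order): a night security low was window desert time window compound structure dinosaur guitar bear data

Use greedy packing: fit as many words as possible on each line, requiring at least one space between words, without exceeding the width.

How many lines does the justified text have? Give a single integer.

Line 1: ['a', 'night', 'security', 'low'] (min_width=20, slack=0)
Line 2: ['was', 'window', 'desert'] (min_width=17, slack=3)
Line 3: ['time', 'window', 'compound'] (min_width=20, slack=0)
Line 4: ['structure', 'dinosaur'] (min_width=18, slack=2)
Line 5: ['guitar', 'bear', 'data'] (min_width=16, slack=4)
Total lines: 5

Answer: 5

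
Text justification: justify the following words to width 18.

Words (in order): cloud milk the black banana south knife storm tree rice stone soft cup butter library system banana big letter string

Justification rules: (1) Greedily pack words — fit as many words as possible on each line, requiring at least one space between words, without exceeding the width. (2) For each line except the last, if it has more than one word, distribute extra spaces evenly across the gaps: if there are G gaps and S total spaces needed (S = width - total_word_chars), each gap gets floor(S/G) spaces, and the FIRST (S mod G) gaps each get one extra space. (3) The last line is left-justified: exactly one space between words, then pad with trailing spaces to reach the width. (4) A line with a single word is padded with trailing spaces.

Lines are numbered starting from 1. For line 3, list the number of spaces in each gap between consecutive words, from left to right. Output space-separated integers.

Line 1: ['cloud', 'milk', 'the'] (min_width=14, slack=4)
Line 2: ['black', 'banana', 'south'] (min_width=18, slack=0)
Line 3: ['knife', 'storm', 'tree'] (min_width=16, slack=2)
Line 4: ['rice', 'stone', 'soft'] (min_width=15, slack=3)
Line 5: ['cup', 'butter', 'library'] (min_width=18, slack=0)
Line 6: ['system', 'banana', 'big'] (min_width=17, slack=1)
Line 7: ['letter', 'string'] (min_width=13, slack=5)

Answer: 2 2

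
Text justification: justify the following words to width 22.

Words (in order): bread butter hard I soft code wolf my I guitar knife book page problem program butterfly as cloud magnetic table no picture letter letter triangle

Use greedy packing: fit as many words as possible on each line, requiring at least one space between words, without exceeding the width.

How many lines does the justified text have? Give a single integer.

Answer: 8

Derivation:
Line 1: ['bread', 'butter', 'hard', 'I'] (min_width=19, slack=3)
Line 2: ['soft', 'code', 'wolf', 'my', 'I'] (min_width=19, slack=3)
Line 3: ['guitar', 'knife', 'book', 'page'] (min_width=22, slack=0)
Line 4: ['problem', 'program'] (min_width=15, slack=7)
Line 5: ['butterfly', 'as', 'cloud'] (min_width=18, slack=4)
Line 6: ['magnetic', 'table', 'no'] (min_width=17, slack=5)
Line 7: ['picture', 'letter', 'letter'] (min_width=21, slack=1)
Line 8: ['triangle'] (min_width=8, slack=14)
Total lines: 8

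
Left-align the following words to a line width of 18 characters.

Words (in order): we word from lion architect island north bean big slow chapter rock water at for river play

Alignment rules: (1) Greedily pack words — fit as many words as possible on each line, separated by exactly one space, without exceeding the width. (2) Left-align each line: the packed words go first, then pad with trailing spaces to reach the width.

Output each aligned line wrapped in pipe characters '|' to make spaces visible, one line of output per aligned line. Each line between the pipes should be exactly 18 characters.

Line 1: ['we', 'word', 'from', 'lion'] (min_width=17, slack=1)
Line 2: ['architect', 'island'] (min_width=16, slack=2)
Line 3: ['north', 'bean', 'big'] (min_width=14, slack=4)
Line 4: ['slow', 'chapter', 'rock'] (min_width=17, slack=1)
Line 5: ['water', 'at', 'for', 'river'] (min_width=18, slack=0)
Line 6: ['play'] (min_width=4, slack=14)

Answer: |we word from lion |
|architect island  |
|north bean big    |
|slow chapter rock |
|water at for river|
|play              |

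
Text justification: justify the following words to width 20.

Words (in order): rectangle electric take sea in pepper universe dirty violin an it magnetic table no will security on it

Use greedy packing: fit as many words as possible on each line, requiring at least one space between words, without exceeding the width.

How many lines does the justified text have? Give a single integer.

Answer: 6

Derivation:
Line 1: ['rectangle', 'electric'] (min_width=18, slack=2)
Line 2: ['take', 'sea', 'in', 'pepper'] (min_width=18, slack=2)
Line 3: ['universe', 'dirty'] (min_width=14, slack=6)
Line 4: ['violin', 'an', 'it'] (min_width=12, slack=8)
Line 5: ['magnetic', 'table', 'no'] (min_width=17, slack=3)
Line 6: ['will', 'security', 'on', 'it'] (min_width=19, slack=1)
Total lines: 6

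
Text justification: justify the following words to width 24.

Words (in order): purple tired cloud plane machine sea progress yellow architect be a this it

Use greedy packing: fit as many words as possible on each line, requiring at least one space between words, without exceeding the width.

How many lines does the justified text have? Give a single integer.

Answer: 4

Derivation:
Line 1: ['purple', 'tired', 'cloud', 'plane'] (min_width=24, slack=0)
Line 2: ['machine', 'sea', 'progress'] (min_width=20, slack=4)
Line 3: ['yellow', 'architect', 'be', 'a'] (min_width=21, slack=3)
Line 4: ['this', 'it'] (min_width=7, slack=17)
Total lines: 4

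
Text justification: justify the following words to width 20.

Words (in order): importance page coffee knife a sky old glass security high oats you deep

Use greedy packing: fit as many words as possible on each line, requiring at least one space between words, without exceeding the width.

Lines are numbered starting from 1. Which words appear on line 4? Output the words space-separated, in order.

Line 1: ['importance', 'page'] (min_width=15, slack=5)
Line 2: ['coffee', 'knife', 'a', 'sky'] (min_width=18, slack=2)
Line 3: ['old', 'glass', 'security'] (min_width=18, slack=2)
Line 4: ['high', 'oats', 'you', 'deep'] (min_width=18, slack=2)

Answer: high oats you deep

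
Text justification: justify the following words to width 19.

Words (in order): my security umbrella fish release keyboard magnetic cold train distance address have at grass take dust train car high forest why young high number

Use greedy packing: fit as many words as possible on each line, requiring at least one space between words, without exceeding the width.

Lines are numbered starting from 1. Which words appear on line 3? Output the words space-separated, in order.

Answer: release keyboard

Derivation:
Line 1: ['my', 'security'] (min_width=11, slack=8)
Line 2: ['umbrella', 'fish'] (min_width=13, slack=6)
Line 3: ['release', 'keyboard'] (min_width=16, slack=3)
Line 4: ['magnetic', 'cold', 'train'] (min_width=19, slack=0)
Line 5: ['distance', 'address'] (min_width=16, slack=3)
Line 6: ['have', 'at', 'grass', 'take'] (min_width=18, slack=1)
Line 7: ['dust', 'train', 'car', 'high'] (min_width=19, slack=0)
Line 8: ['forest', 'why', 'young'] (min_width=16, slack=3)
Line 9: ['high', 'number'] (min_width=11, slack=8)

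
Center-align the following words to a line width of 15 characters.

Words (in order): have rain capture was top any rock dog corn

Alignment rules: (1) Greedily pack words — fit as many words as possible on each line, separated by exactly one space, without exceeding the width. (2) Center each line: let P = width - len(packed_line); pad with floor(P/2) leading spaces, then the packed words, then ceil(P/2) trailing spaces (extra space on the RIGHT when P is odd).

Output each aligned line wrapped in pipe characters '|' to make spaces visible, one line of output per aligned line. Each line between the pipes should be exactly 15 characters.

Line 1: ['have', 'rain'] (min_width=9, slack=6)
Line 2: ['capture', 'was', 'top'] (min_width=15, slack=0)
Line 3: ['any', 'rock', 'dog'] (min_width=12, slack=3)
Line 4: ['corn'] (min_width=4, slack=11)

Answer: |   have rain   |
|capture was top|
| any rock dog  |
|     corn      |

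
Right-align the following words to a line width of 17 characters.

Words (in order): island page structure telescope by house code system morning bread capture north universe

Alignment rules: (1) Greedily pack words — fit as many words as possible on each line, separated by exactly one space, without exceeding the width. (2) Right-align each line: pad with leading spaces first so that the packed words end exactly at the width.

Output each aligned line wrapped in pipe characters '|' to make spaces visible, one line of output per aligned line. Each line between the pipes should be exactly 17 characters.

Answer: |      island page|
|        structure|
|     telescope by|
|house code system|
|    morning bread|
|    capture north|
|         universe|

Derivation:
Line 1: ['island', 'page'] (min_width=11, slack=6)
Line 2: ['structure'] (min_width=9, slack=8)
Line 3: ['telescope', 'by'] (min_width=12, slack=5)
Line 4: ['house', 'code', 'system'] (min_width=17, slack=0)
Line 5: ['morning', 'bread'] (min_width=13, slack=4)
Line 6: ['capture', 'north'] (min_width=13, slack=4)
Line 7: ['universe'] (min_width=8, slack=9)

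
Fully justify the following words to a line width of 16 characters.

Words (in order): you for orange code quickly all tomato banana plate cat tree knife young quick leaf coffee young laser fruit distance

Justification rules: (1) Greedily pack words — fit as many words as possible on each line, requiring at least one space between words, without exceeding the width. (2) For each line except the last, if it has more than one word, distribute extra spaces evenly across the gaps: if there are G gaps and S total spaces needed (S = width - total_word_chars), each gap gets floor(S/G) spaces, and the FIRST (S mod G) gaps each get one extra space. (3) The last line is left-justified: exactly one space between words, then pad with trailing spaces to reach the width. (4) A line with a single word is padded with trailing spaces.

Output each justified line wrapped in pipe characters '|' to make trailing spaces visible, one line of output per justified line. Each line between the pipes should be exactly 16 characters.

Line 1: ['you', 'for', 'orange'] (min_width=14, slack=2)
Line 2: ['code', 'quickly', 'all'] (min_width=16, slack=0)
Line 3: ['tomato', 'banana'] (min_width=13, slack=3)
Line 4: ['plate', 'cat', 'tree'] (min_width=14, slack=2)
Line 5: ['knife', 'young'] (min_width=11, slack=5)
Line 6: ['quick', 'leaf'] (min_width=10, slack=6)
Line 7: ['coffee', 'young'] (min_width=12, slack=4)
Line 8: ['laser', 'fruit'] (min_width=11, slack=5)
Line 9: ['distance'] (min_width=8, slack=8)

Answer: |you  for  orange|
|code quickly all|
|tomato    banana|
|plate  cat  tree|
|knife      young|
|quick       leaf|
|coffee     young|
|laser      fruit|
|distance        |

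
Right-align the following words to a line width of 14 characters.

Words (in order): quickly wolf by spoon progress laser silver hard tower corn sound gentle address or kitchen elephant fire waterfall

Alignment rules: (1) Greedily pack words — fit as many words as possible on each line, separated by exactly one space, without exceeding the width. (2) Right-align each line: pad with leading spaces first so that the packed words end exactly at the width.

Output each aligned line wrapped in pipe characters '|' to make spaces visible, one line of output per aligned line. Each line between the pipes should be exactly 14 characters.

Line 1: ['quickly', 'wolf'] (min_width=12, slack=2)
Line 2: ['by', 'spoon'] (min_width=8, slack=6)
Line 3: ['progress', 'laser'] (min_width=14, slack=0)
Line 4: ['silver', 'hard'] (min_width=11, slack=3)
Line 5: ['tower', 'corn'] (min_width=10, slack=4)
Line 6: ['sound', 'gentle'] (min_width=12, slack=2)
Line 7: ['address', 'or'] (min_width=10, slack=4)
Line 8: ['kitchen'] (min_width=7, slack=7)
Line 9: ['elephant', 'fire'] (min_width=13, slack=1)
Line 10: ['waterfall'] (min_width=9, slack=5)

Answer: |  quickly wolf|
|      by spoon|
|progress laser|
|   silver hard|
|    tower corn|
|  sound gentle|
|    address or|
|       kitchen|
| elephant fire|
|     waterfall|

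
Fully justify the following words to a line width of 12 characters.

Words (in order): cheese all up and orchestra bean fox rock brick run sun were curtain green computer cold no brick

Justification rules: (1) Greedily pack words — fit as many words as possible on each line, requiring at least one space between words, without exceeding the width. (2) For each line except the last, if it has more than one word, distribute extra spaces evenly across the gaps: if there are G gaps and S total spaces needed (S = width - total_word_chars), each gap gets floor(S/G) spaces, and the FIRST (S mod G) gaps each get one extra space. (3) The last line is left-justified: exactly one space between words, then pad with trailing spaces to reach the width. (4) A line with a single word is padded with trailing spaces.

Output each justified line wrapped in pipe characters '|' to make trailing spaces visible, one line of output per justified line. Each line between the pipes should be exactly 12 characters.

Line 1: ['cheese', 'all'] (min_width=10, slack=2)
Line 2: ['up', 'and'] (min_width=6, slack=6)
Line 3: ['orchestra'] (min_width=9, slack=3)
Line 4: ['bean', 'fox'] (min_width=8, slack=4)
Line 5: ['rock', 'brick'] (min_width=10, slack=2)
Line 6: ['run', 'sun', 'were'] (min_width=12, slack=0)
Line 7: ['curtain'] (min_width=7, slack=5)
Line 8: ['green'] (min_width=5, slack=7)
Line 9: ['computer'] (min_width=8, slack=4)
Line 10: ['cold', 'no'] (min_width=7, slack=5)
Line 11: ['brick'] (min_width=5, slack=7)

Answer: |cheese   all|
|up       and|
|orchestra   |
|bean     fox|
|rock   brick|
|run sun were|
|curtain     |
|green       |
|computer    |
|cold      no|
|brick       |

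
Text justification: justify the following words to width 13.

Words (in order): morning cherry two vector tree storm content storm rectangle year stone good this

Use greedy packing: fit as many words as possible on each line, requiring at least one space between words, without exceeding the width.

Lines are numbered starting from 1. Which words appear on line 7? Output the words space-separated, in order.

Line 1: ['morning'] (min_width=7, slack=6)
Line 2: ['cherry', 'two'] (min_width=10, slack=3)
Line 3: ['vector', 'tree'] (min_width=11, slack=2)
Line 4: ['storm', 'content'] (min_width=13, slack=0)
Line 5: ['storm'] (min_width=5, slack=8)
Line 6: ['rectangle'] (min_width=9, slack=4)
Line 7: ['year', 'stone'] (min_width=10, slack=3)
Line 8: ['good', 'this'] (min_width=9, slack=4)

Answer: year stone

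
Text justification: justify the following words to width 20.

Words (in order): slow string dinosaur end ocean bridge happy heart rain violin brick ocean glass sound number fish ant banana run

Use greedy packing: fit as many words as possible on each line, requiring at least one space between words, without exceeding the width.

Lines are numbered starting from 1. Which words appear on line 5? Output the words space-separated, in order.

Answer: glass sound number

Derivation:
Line 1: ['slow', 'string', 'dinosaur'] (min_width=20, slack=0)
Line 2: ['end', 'ocean', 'bridge'] (min_width=16, slack=4)
Line 3: ['happy', 'heart', 'rain'] (min_width=16, slack=4)
Line 4: ['violin', 'brick', 'ocean'] (min_width=18, slack=2)
Line 5: ['glass', 'sound', 'number'] (min_width=18, slack=2)
Line 6: ['fish', 'ant', 'banana', 'run'] (min_width=19, slack=1)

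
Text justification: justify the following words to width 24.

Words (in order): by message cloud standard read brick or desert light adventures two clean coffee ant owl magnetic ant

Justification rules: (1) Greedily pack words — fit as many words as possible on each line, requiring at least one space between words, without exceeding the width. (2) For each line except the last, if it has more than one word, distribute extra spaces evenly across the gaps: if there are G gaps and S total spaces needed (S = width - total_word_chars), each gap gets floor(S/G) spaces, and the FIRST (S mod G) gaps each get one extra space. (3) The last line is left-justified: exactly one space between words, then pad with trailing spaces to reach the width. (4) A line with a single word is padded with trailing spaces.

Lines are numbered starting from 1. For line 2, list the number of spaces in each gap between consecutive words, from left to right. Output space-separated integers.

Answer: 2 2 1

Derivation:
Line 1: ['by', 'message', 'cloud'] (min_width=16, slack=8)
Line 2: ['standard', 'read', 'brick', 'or'] (min_width=22, slack=2)
Line 3: ['desert', 'light', 'adventures'] (min_width=23, slack=1)
Line 4: ['two', 'clean', 'coffee', 'ant', 'owl'] (min_width=24, slack=0)
Line 5: ['magnetic', 'ant'] (min_width=12, slack=12)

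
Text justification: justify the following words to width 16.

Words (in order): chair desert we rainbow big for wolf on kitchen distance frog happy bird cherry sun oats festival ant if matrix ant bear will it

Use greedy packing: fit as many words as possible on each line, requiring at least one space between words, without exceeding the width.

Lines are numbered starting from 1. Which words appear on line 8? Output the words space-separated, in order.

Answer: matrix ant bear

Derivation:
Line 1: ['chair', 'desert', 'we'] (min_width=15, slack=1)
Line 2: ['rainbow', 'big', 'for'] (min_width=15, slack=1)
Line 3: ['wolf', 'on', 'kitchen'] (min_width=15, slack=1)
Line 4: ['distance', 'frog'] (min_width=13, slack=3)
Line 5: ['happy', 'bird'] (min_width=10, slack=6)
Line 6: ['cherry', 'sun', 'oats'] (min_width=15, slack=1)
Line 7: ['festival', 'ant', 'if'] (min_width=15, slack=1)
Line 8: ['matrix', 'ant', 'bear'] (min_width=15, slack=1)
Line 9: ['will', 'it'] (min_width=7, slack=9)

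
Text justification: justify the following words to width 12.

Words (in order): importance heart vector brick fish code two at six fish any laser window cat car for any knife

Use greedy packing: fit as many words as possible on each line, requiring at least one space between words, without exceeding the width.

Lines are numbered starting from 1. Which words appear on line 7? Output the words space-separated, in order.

Answer: cat car for

Derivation:
Line 1: ['importance'] (min_width=10, slack=2)
Line 2: ['heart', 'vector'] (min_width=12, slack=0)
Line 3: ['brick', 'fish'] (min_width=10, slack=2)
Line 4: ['code', 'two', 'at'] (min_width=11, slack=1)
Line 5: ['six', 'fish', 'any'] (min_width=12, slack=0)
Line 6: ['laser', 'window'] (min_width=12, slack=0)
Line 7: ['cat', 'car', 'for'] (min_width=11, slack=1)
Line 8: ['any', 'knife'] (min_width=9, slack=3)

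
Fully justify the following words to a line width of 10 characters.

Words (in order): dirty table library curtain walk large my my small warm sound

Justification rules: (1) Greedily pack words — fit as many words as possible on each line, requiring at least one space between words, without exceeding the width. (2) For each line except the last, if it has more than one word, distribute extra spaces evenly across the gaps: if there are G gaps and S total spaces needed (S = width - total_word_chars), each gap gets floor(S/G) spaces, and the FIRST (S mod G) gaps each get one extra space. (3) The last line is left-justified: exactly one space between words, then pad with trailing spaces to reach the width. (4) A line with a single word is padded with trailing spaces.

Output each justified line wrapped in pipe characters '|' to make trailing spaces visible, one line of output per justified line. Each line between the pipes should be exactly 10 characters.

Answer: |dirty     |
|table     |
|library   |
|curtain   |
|walk large|
|my      my|
|small warm|
|sound     |

Derivation:
Line 1: ['dirty'] (min_width=5, slack=5)
Line 2: ['table'] (min_width=5, slack=5)
Line 3: ['library'] (min_width=7, slack=3)
Line 4: ['curtain'] (min_width=7, slack=3)
Line 5: ['walk', 'large'] (min_width=10, slack=0)
Line 6: ['my', 'my'] (min_width=5, slack=5)
Line 7: ['small', 'warm'] (min_width=10, slack=0)
Line 8: ['sound'] (min_width=5, slack=5)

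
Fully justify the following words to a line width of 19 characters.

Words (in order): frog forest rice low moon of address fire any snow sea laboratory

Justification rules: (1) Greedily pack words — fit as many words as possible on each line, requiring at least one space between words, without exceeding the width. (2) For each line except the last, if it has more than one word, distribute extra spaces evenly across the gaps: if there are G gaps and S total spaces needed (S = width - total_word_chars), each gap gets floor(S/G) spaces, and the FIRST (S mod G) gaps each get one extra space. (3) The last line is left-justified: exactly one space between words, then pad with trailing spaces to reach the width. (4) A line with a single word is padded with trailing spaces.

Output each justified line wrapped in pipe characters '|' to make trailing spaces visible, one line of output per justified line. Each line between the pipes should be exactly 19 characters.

Answer: |frog   forest  rice|
|low moon of address|
|fire  any  snow sea|
|laboratory         |

Derivation:
Line 1: ['frog', 'forest', 'rice'] (min_width=16, slack=3)
Line 2: ['low', 'moon', 'of', 'address'] (min_width=19, slack=0)
Line 3: ['fire', 'any', 'snow', 'sea'] (min_width=17, slack=2)
Line 4: ['laboratory'] (min_width=10, slack=9)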